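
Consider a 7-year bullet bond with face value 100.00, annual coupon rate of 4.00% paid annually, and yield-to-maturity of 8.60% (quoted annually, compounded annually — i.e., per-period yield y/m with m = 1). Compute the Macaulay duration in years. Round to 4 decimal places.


Answer: Macaulay duration = 6.1127 years

Derivation:
Coupon per period c = face * coupon_rate / m = 4.000000
Periods per year m = 1; per-period yield y/m = 0.086000
Number of cashflows N = 7
Cashflows (t years, CF_t, discount factor 1/(1+y/m)^(m*t), PV):
  t = 1.0000: CF_t = 4.000000, DF = 0.920810, PV = 3.683241
  t = 2.0000: CF_t = 4.000000, DF = 0.847892, PV = 3.391567
  t = 3.0000: CF_t = 4.000000, DF = 0.780747, PV = 3.122989
  t = 4.0000: CF_t = 4.000000, DF = 0.718920, PV = 2.875681
  t = 5.0000: CF_t = 4.000000, DF = 0.661989, PV = 2.647957
  t = 6.0000: CF_t = 4.000000, DF = 0.609566, PV = 2.438266
  t = 7.0000: CF_t = 104.000000, DF = 0.561295, PV = 58.374687
Price P = sum_t PV_t = 76.534387
Macaulay numerator sum_t t * PV_t:
  t * PV_t at t = 1.0000: 3.683241
  t * PV_t at t = 2.0000: 6.783133
  t * PV_t at t = 3.0000: 9.368968
  t * PV_t at t = 4.0000: 11.502724
  t * PV_t at t = 5.0000: 13.239783
  t * PV_t at t = 6.0000: 14.629595
  t * PV_t at t = 7.0000: 408.622807
Macaulay duration D = (sum_t t * PV_t) / P = 467.830251 / 76.534387 = 6.112680


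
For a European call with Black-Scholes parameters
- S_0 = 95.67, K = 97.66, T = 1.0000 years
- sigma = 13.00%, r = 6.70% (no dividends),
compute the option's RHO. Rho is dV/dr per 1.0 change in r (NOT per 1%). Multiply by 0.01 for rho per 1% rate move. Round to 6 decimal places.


Answer: Rho = 56.156305

Derivation:
d1 = 0.4220208543; d2 = 0.2920208543
phi(d1) = 0.3649520390; exp(-qT) = 1.0000000000; exp(-rT) = 0.9351952013
N(d2) = 0.6148646604
Rho = K*T*exp(-rT)*N(d2) = 97.6600 * 1.0000 * 0.9351952013 * 0.6148646604 = 56.156305


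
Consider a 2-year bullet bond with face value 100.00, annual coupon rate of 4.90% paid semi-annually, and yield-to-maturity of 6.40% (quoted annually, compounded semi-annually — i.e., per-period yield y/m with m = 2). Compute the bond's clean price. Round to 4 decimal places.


Answer: Price = 97.2255

Derivation:
Coupon per period c = face * coupon_rate / m = 2.450000
Periods per year m = 2; per-period yield y/m = 0.032000
Number of cashflows N = 4
Cashflows (t years, CF_t, discount factor 1/(1+y/m)^(m*t), PV):
  t = 0.5000: CF_t = 2.450000, DF = 0.968992, PV = 2.374031
  t = 1.0000: CF_t = 2.450000, DF = 0.938946, PV = 2.300418
  t = 1.5000: CF_t = 2.450000, DF = 0.909831, PV = 2.229087
  t = 2.0000: CF_t = 102.450000, DF = 0.881620, PV = 90.321923
Price P = sum_t PV_t = 97.225458


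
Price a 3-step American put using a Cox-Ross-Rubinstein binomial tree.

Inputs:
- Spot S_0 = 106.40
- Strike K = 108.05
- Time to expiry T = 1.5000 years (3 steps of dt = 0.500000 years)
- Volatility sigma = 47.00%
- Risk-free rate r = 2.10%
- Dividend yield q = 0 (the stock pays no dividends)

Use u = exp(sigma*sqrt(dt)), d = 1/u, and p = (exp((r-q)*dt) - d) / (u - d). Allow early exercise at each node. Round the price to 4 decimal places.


Answer: Price = V(0,0) = 25.3267

Derivation:
dt = T/N = 0.500000
u = exp(sigma*sqrt(dt)) = 1.394227; d = 1/u = 0.717243
p = (exp((r-q)*dt) - d) / (u - d) = 0.433263
Discount per step: exp(-r*dt) = 0.989555
Stock lattice S(k, i) with i counting down-moves:
  k=0: S(0,0) = 106.4000
  k=1: S(1,0) = 148.3458; S(1,1) = 76.3147
  k=2: S(2,0) = 206.8277; S(2,1) = 106.4000; S(2,2) = 54.7362
  k=3: S(3,0) = 288.3647; S(3,1) = 148.3458; S(3,2) = 76.3147; S(3,3) = 39.2592
Terminal payoffs V(N, i) = max(K - S_T, 0):
  V(3,0) = 0.000000; V(3,1) = 0.000000; V(3,2) = 31.735315; V(3,3) = 68.790831
Backward induction: V(k, i) = exp(-r*dt) * [p * V(k+1, i) + (1-p) * V(k+1, i+1)]; then take max(V_cont, immediate exercise) for American.
  V(2,0) = exp(-r*dt) * [p*0.000000 + (1-p)*0.000000] = 0.000000; exercise = 0.000000; V(2,0) = max -> 0.000000
  V(2,1) = exp(-r*dt) * [p*0.000000 + (1-p)*31.735315] = 17.797716; exercise = 1.650000; V(2,1) = max -> 17.797716
  V(2,2) = exp(-r*dt) * [p*31.735315 + (1-p)*68.790831] = 52.185215; exercise = 53.313804; V(2,2) = max -> 53.313804
  V(1,0) = exp(-r*dt) * [p*0.000000 + (1-p)*17.797716] = 9.981268; exercise = 0.000000; V(1,0) = max -> 9.981268
  V(1,1) = exp(-r*dt) * [p*17.797716 + (1-p)*53.313804] = 37.529857; exercise = 31.735315; V(1,1) = max -> 37.529857
  V(0,0) = exp(-r*dt) * [p*9.981268 + (1-p)*37.529857] = 25.326741; exercise = 1.650000; V(0,0) = max -> 25.326741


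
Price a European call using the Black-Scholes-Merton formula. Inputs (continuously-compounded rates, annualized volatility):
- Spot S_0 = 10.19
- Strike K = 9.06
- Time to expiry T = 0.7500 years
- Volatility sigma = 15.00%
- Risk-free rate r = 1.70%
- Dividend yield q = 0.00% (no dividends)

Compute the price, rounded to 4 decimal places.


d1 = (ln(S/K) + (r - q + 0.5*sigma^2) * T) / (sigma * sqrt(T)) = 1.06790730
d2 = d1 - sigma * sqrt(T) = 0.93800349
exp(-rT) = 0.98733094; exp(-qT) = 1.00000000
C = S_0 * exp(-qT) * N(d1) - K * exp(-rT) * N(d2)
N(d1) = 0.85721883; N(d2) = 0.82587869
C = 10.1900 * 1.00000000 * 0.85721883 - 9.0600 * 0.98733094 * 0.82587869 = 1.3474

Answer: Price = 1.3474


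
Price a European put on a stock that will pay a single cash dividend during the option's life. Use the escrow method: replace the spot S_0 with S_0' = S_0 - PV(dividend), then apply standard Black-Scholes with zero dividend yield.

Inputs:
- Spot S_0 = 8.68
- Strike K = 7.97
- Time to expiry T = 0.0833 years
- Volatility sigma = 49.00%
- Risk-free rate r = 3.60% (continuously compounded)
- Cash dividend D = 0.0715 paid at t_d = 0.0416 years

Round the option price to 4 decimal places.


PV(D) = D * exp(-r * t_d) = 0.0715 * 0.99850352 = 0.07139300
S_0' = S_0 - PV(D) = 8.6800 - 0.07139300 = 8.60860700
d1 = (ln(S_0'/K) + (r + sigma^2/2)*T) / (sigma*sqrt(T)) = 0.63693524
d2 = d1 - sigma*sqrt(T) = 0.49551272
exp(-rT) = 0.99700569
N(-d1) = 0.26208351; N(-d2) = 0.31011912
P = K * exp(-rT) * N(-d2) - S_0' * N(-d1) = 7.9700 * 0.99700569 * 0.31011912 - 8.60860700 * 0.26208351 = 0.2081

Answer: Price = 0.2081


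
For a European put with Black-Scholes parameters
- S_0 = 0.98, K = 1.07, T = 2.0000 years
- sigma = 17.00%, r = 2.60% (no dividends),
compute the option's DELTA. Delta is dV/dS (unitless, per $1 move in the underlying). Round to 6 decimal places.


Answer: Delta = -0.511550

Derivation:
d1 = -0.0289554229; d2 = -0.2693717285
phi(d1) = 0.3987750756; exp(-qT) = 1.0000000000; exp(-rT) = 0.9493288668
N(-d1) = 0.5115499285
Delta = -exp(-qT) * N(-d1) = -1.0000000000 * 0.5115499285 = -0.511550


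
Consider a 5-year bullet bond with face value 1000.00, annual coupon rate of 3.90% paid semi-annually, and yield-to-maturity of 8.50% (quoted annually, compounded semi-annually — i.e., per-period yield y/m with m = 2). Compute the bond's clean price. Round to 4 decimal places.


Answer: Price = 815.7496

Derivation:
Coupon per period c = face * coupon_rate / m = 19.500000
Periods per year m = 2; per-period yield y/m = 0.042500
Number of cashflows N = 10
Cashflows (t years, CF_t, discount factor 1/(1+y/m)^(m*t), PV):
  t = 0.5000: CF_t = 19.500000, DF = 0.959233, PV = 18.705036
  t = 1.0000: CF_t = 19.500000, DF = 0.920127, PV = 17.942481
  t = 1.5000: CF_t = 19.500000, DF = 0.882616, PV = 17.211013
  t = 2.0000: CF_t = 19.500000, DF = 0.846634, PV = 16.509365
  t = 2.5000: CF_t = 19.500000, DF = 0.812119, PV = 15.836321
  t = 3.0000: CF_t = 19.500000, DF = 0.779011, PV = 15.190715
  t = 3.5000: CF_t = 19.500000, DF = 0.747253, PV = 14.571430
  t = 4.0000: CF_t = 19.500000, DF = 0.716789, PV = 13.977391
  t = 4.5000: CF_t = 19.500000, DF = 0.687568, PV = 13.407569
  t = 5.0000: CF_t = 1019.500000, DF = 0.659537, PV = 672.398280
Price P = sum_t PV_t = 815.749599


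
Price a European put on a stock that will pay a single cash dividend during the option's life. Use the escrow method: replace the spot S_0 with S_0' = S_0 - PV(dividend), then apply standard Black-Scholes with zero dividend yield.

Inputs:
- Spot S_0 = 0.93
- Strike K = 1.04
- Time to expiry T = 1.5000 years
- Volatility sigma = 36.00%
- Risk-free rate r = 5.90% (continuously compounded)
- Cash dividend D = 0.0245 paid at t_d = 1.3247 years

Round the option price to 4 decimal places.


PV(D) = D * exp(-r * t_d) = 0.0245 * 0.92481894 = 0.02265806
S_0' = S_0 - PV(D) = 0.9300 - 0.02265806 = 0.90734194
d1 = (ln(S_0'/K) + (r + sigma^2/2)*T) / (sigma*sqrt(T)) = 0.11168626
d2 = d1 - sigma*sqrt(T) = -0.32922189
exp(-rT) = 0.91530311
N(-d1) = 0.45553609; N(-d2) = 0.62900601
P = K * exp(-rT) * N(-d2) - S_0' * N(-d1) = 1.0400 * 0.91530311 * 0.62900601 - 0.90734194 * 0.45553609 = 0.1854

Answer: Price = 0.1854


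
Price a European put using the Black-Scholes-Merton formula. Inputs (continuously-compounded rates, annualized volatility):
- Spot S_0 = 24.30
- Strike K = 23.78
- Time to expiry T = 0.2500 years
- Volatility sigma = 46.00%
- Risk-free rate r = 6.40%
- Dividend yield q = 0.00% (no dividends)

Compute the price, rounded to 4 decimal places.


d1 = (ln(S/K) + (r - q + 0.5*sigma^2) * T) / (sigma * sqrt(T)) = 0.27861504
d2 = d1 - sigma * sqrt(T) = 0.04861504
exp(-rT) = 0.98412732; exp(-qT) = 1.00000000
P = K * exp(-rT) * N(-d2) - S_0 * exp(-qT) * N(-d1)
N(-d1) = 0.39027013; N(-d2) = 0.48061304
P = 23.7800 * 0.98412732 * 0.48061304 - 24.3000 * 1.00000000 * 0.39027013 = 1.7640

Answer: Price = 1.7640


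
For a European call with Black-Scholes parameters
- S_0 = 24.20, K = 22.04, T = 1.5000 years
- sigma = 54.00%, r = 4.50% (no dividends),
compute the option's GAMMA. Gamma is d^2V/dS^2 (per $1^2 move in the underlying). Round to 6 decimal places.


d1 = 0.5741084558; d2 = -0.0872537748
phi(d1) = 0.3383282190; exp(-qT) = 1.0000000000; exp(-rT) = 0.9347277206
Gamma = exp(-qT) * phi(d1) / (S * sigma * sqrt(T)) = 1.0000000000 * 0.3383282190 / (24.2000 * 0.5400 * 1.2247448714) = 0.021139

Answer: Gamma = 0.021139


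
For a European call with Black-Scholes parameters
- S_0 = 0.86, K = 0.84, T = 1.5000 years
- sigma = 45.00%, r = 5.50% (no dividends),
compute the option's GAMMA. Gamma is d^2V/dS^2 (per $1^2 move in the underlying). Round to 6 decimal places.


Answer: Gamma = 0.754401

Derivation:
d1 = 0.4679532374; d2 = -0.0831819547
phi(d1) = 0.3575683846; exp(-qT) = 1.0000000000; exp(-rT) = 0.9208114379
Gamma = exp(-qT) * phi(d1) / (S * sigma * sqrt(T)) = 1.0000000000 * 0.3575683846 / (0.8600 * 0.4500 * 1.2247448714) = 0.754401


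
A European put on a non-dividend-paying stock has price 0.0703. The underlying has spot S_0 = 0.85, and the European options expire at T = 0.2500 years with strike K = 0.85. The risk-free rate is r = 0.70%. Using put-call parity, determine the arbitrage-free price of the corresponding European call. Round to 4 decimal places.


Answer: Call price = 0.0718

Derivation:
Put-call parity: C - P = S_0 * exp(-qT) - K * exp(-rT).
S_0 * exp(-qT) = 0.8500 * 1.00000000 = 0.85000000
K * exp(-rT) = 0.8500 * 0.99825153 = 0.84851380
C = P + S*exp(-qT) - K*exp(-rT)
C = 0.0703 + 0.85000000 - 0.84851380 = 0.0718


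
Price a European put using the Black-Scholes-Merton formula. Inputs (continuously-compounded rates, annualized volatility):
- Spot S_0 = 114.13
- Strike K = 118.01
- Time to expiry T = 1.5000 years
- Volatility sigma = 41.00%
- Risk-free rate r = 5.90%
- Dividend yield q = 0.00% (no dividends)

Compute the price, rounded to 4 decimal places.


d1 = (ln(S/K) + (r - q + 0.5*sigma^2) * T) / (sigma * sqrt(T)) = 0.36073971
d2 = d1 - sigma * sqrt(T) = -0.14140569
exp(-rT) = 0.91530311; exp(-qT) = 1.00000000
P = K * exp(-rT) * N(-d2) - S_0 * exp(-qT) * N(-d1)
N(-d1) = 0.35914702; N(-d2) = 0.55622527
P = 118.0100 * 0.91530311 * 0.55622527 - 114.1300 * 1.00000000 * 0.35914702 = 19.0912

Answer: Price = 19.0912


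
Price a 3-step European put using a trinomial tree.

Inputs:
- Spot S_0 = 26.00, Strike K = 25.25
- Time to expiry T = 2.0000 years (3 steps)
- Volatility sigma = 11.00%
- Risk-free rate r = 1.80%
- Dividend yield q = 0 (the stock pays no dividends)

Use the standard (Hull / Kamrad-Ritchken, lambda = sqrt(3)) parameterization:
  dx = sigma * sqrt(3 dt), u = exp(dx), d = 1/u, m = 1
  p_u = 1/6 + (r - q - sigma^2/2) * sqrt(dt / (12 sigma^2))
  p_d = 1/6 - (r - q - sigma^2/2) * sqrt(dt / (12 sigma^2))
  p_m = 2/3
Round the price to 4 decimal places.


Answer: Price = V(0,0) = 0.8390

Derivation:
dt = T/N = 0.666667; dx = sigma*sqrt(3*dt) = 0.155563
u = exp(dx) = 1.168316; d = 1/u = 0.855933
p_u = 0.192273, p_m = 0.666667, p_d = 0.141061
Discount per step: exp(-r*dt) = 0.988072
Stock lattice S(k, j) with j the centered position index:
  k=0: S(0,+0) = 26.0000
  k=1: S(1,-1) = 22.2543; S(1,+0) = 26.0000; S(1,+1) = 30.3762
  k=2: S(2,-2) = 19.0481; S(2,-1) = 22.2543; S(2,+0) = 26.0000; S(2,+1) = 30.3762; S(2,+2) = 35.4890
  k=3: S(3,-3) = 16.3039; S(3,-2) = 19.0481; S(3,-1) = 22.2543; S(3,+0) = 26.0000; S(3,+1) = 30.3762; S(3,+2) = 35.4890; S(3,+3) = 41.4624
Terminal payoffs V(N, j) = max(K - S_T, 0):
  V(3,-3) = 8.946072; V(3,-2) = 6.201858; V(3,-1) = 2.995749; V(3,+0) = 0.000000; V(3,+1) = 0.000000; V(3,+2) = 0.000000; V(3,+3) = 0.000000
Backward induction: V(k, j) = exp(-r*dt) * [p_u * V(k+1, j+1) + p_m * V(k+1, j) + p_d * V(k+1, j-1)]
  V(2,-2) = exp(-r*dt) * [p_u*2.995749 + p_m*6.201858 + p_d*8.946072] = 5.901271
  V(2,-1) = exp(-r*dt) * [p_u*0.000000 + p_m*2.995749 + p_d*6.201858] = 2.837747
  V(2,+0) = exp(-r*dt) * [p_u*0.000000 + p_m*0.000000 + p_d*2.995749] = 0.417542
  V(2,+1) = exp(-r*dt) * [p_u*0.000000 + p_m*0.000000 + p_d*0.000000] = 0.000000
  V(2,+2) = exp(-r*dt) * [p_u*0.000000 + p_m*0.000000 + p_d*0.000000] = 0.000000
  V(1,-1) = exp(-r*dt) * [p_u*0.417542 + p_m*2.837747 + p_d*5.901271] = 2.771098
  V(1,+0) = exp(-r*dt) * [p_u*0.000000 + p_m*0.417542 + p_d*2.837747] = 0.670561
  V(1,+1) = exp(-r*dt) * [p_u*0.000000 + p_m*0.000000 + p_d*0.417542] = 0.058196
  V(0,+0) = exp(-r*dt) * [p_u*0.058196 + p_m*0.670561 + p_d*2.771098] = 0.838995


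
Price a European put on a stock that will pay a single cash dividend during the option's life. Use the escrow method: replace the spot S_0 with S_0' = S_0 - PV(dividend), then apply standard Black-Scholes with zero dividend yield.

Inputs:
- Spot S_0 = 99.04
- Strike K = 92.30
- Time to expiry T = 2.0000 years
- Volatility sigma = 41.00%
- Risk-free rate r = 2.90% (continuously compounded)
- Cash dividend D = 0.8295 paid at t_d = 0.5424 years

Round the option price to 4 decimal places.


PV(D) = D * exp(-r * t_d) = 0.8295 * 0.98439346 = 0.81655438
S_0' = S_0 - PV(D) = 99.0400 - 0.81655438 = 98.22344562
d1 = (ln(S_0'/K) + (r + sigma^2/2)*T) / (sigma*sqrt(T)) = 0.49721817
d2 = d1 - sigma*sqrt(T) = -0.08260939
exp(-rT) = 0.94364995
N(-d1) = 0.30951760; N(-d2) = 0.53291893
P = K * exp(-rT) * N(-d2) - S_0' * N(-d1) = 92.3000 * 0.94364995 * 0.53291893 - 98.22344562 * 0.30951760 = 16.0148

Answer: Price = 16.0148


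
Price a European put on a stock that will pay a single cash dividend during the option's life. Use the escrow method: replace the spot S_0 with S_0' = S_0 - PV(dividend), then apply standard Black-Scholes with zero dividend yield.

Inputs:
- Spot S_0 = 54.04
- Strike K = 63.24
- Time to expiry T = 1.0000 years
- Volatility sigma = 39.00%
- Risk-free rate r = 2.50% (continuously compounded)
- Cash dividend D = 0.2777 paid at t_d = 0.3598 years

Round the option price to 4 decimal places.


PV(D) = D * exp(-r * t_d) = 0.2777 * 0.99104533 = 0.27521329
S_0' = S_0 - PV(D) = 54.0400 - 0.27521329 = 53.76478671
d1 = (ln(S_0'/K) + (r + sigma^2/2)*T) / (sigma*sqrt(T)) = -0.15709816
d2 = d1 - sigma*sqrt(T) = -0.54709816
exp(-rT) = 0.97530991
N(-d1) = 0.56241626; N(-d2) = 0.70784435
P = K * exp(-rT) * N(-d2) - S_0' * N(-d1) = 63.2400 * 0.97530991 * 0.70784435 - 53.76478671 * 0.56241626 = 13.4207

Answer: Price = 13.4207


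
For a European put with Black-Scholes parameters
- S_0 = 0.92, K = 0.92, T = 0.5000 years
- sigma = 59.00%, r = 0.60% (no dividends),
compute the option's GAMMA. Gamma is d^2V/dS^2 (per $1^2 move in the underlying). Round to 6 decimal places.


d1 = 0.2157874169; d2 = -0.2014055840
phi(d1) = 0.3897613548; exp(-qT) = 1.0000000000; exp(-rT) = 0.9970044955
Gamma = exp(-qT) * phi(d1) / (S * sigma * sqrt(T)) = 1.0000000000 * 0.3897613548 / (0.9200 * 0.5900 * 0.7071067812) = 1.015486

Answer: Gamma = 1.015486


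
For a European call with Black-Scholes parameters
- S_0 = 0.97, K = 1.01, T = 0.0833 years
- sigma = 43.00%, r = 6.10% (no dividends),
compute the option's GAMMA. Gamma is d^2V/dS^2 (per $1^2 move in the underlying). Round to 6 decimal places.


Answer: Gamma = 3.232858

Derivation:
d1 = -0.2226102626; d2 = -0.3467157419
phi(d1) = 0.3891788791; exp(-qT) = 1.0000000000; exp(-rT) = 0.9949315880
Gamma = exp(-qT) * phi(d1) / (S * sigma * sqrt(T)) = 1.0000000000 * 0.3891788791 / (0.9700 * 0.4300 * 0.2886173938) = 3.232858


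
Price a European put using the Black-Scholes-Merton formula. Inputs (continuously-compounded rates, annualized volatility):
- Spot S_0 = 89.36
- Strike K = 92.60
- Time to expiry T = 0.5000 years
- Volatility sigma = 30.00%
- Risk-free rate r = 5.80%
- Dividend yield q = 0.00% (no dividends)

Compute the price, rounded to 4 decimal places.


Answer: Price = 7.8735

Derivation:
d1 = (ln(S/K) + (r - q + 0.5*sigma^2) * T) / (sigma * sqrt(T)) = 0.07487796
d2 = d1 - sigma * sqrt(T) = -0.13725408
exp(-rT) = 0.97141646; exp(-qT) = 1.00000000
P = K * exp(-rT) * N(-d2) - S_0 * exp(-qT) * N(-d1)
N(-d1) = 0.47015591; N(-d2) = 0.55458502
P = 92.6000 * 0.97141646 * 0.55458502 - 89.3600 * 1.00000000 * 0.47015591 = 7.8735


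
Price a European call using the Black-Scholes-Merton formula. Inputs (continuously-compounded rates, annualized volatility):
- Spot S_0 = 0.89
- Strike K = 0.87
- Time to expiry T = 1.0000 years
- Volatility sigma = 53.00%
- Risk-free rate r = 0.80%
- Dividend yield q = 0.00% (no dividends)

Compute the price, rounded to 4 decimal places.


d1 = (ln(S/K) + (r - q + 0.5*sigma^2) * T) / (sigma * sqrt(T)) = 0.32297783
d2 = d1 - sigma * sqrt(T) = -0.20702217
exp(-rT) = 0.99203191; exp(-qT) = 1.00000000
C = S_0 * exp(-qT) * N(d1) - K * exp(-rT) * N(d2)
N(d1) = 0.62664398; N(d2) = 0.41799627
C = 0.8900 * 1.00000000 * 0.62664398 - 0.8700 * 0.99203191 * 0.41799627 = 0.1970

Answer: Price = 0.1970


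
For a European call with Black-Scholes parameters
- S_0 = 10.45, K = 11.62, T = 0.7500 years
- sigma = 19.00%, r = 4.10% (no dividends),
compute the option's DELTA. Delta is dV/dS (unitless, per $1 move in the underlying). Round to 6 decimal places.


d1 = -0.3758141428; d2 = -0.5403589696
phi(d1) = 0.3717414593; exp(-qT) = 1.0000000000; exp(-rT) = 0.9697179723
N(d1) = 0.3535275364
Delta = exp(-qT) * N(d1) = 1.0000000000 * 0.3535275364 = 0.353528

Answer: Delta = 0.353528


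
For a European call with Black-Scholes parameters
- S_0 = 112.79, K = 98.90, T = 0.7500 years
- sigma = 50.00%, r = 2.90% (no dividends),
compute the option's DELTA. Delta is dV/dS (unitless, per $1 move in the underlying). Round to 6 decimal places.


Answer: Delta = 0.715740

Derivation:
d1 = 0.5702337205; d2 = 0.1372210186
phi(d1) = 0.3390791286; exp(-qT) = 1.0000000000; exp(-rT) = 0.9784848257
N(d1) = 0.7157404060
Delta = exp(-qT) * N(d1) = 1.0000000000 * 0.7157404060 = 0.715740


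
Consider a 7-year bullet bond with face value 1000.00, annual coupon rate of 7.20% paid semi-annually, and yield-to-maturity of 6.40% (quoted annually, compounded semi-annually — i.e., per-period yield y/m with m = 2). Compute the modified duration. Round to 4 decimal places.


Answer: Modified duration = 5.4786

Derivation:
Coupon per period c = face * coupon_rate / m = 36.000000
Periods per year m = 2; per-period yield y/m = 0.032000
Number of cashflows N = 14
Cashflows (t years, CF_t, discount factor 1/(1+y/m)^(m*t), PV):
  t = 0.5000: CF_t = 36.000000, DF = 0.968992, PV = 34.883721
  t = 1.0000: CF_t = 36.000000, DF = 0.938946, PV = 33.802055
  t = 1.5000: CF_t = 36.000000, DF = 0.909831, PV = 32.753929
  t = 2.0000: CF_t = 36.000000, DF = 0.881620, PV = 31.738304
  t = 2.5000: CF_t = 36.000000, DF = 0.854283, PV = 30.754170
  t = 3.0000: CF_t = 36.000000, DF = 0.827793, PV = 29.800553
  t = 3.5000: CF_t = 36.000000, DF = 0.802125, PV = 28.876504
  t = 4.0000: CF_t = 36.000000, DF = 0.777253, PV = 27.981109
  t = 4.5000: CF_t = 36.000000, DF = 0.753152, PV = 27.113478
  t = 5.0000: CF_t = 36.000000, DF = 0.729799, PV = 26.272750
  t = 5.5000: CF_t = 36.000000, DF = 0.707169, PV = 25.458091
  t = 6.0000: CF_t = 36.000000, DF = 0.685241, PV = 24.668693
  t = 6.5000: CF_t = 36.000000, DF = 0.663994, PV = 23.903772
  t = 7.0000: CF_t = 1036.000000, DF = 0.643405, PV = 666.567283
Price P = sum_t PV_t = 1044.574411
First compute Macaulay numerator sum_t t * PV_t:
  t * PV_t at t = 0.5000: 17.441860
  t * PV_t at t = 1.0000: 33.802055
  t * PV_t at t = 1.5000: 49.130894
  t * PV_t at t = 2.0000: 63.476607
  t * PV_t at t = 2.5000: 76.885426
  t * PV_t at t = 3.0000: 89.401658
  t * PV_t at t = 3.5000: 101.067766
  t * PV_t at t = 4.0000: 111.924436
  t * PV_t at t = 4.5000: 122.010649
  t * PV_t at t = 5.0000: 131.363748
  t * PV_t at t = 5.5000: 140.019499
  t * PV_t at t = 6.0000: 148.012156
  t * PV_t at t = 6.5000: 155.374517
  t * PV_t at t = 7.0000: 4665.970980
Macaulay duration D = 5905.882252 / 1044.574411 = 5.653865
Modified duration = D / (1 + y/m) = 5.653865 / (1 + 0.032000) = 5.478551


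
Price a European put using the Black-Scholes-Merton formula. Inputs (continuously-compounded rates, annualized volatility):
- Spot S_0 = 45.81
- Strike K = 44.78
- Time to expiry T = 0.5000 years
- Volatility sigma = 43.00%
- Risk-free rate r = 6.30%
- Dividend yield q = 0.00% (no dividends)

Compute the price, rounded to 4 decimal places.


Answer: Price = 4.2649

Derivation:
d1 = (ln(S/K) + (r - q + 0.5*sigma^2) * T) / (sigma * sqrt(T)) = 0.33041882
d2 = d1 - sigma * sqrt(T) = 0.02636290
exp(-rT) = 0.96899096; exp(-qT) = 1.00000000
P = K * exp(-rT) * N(-d2) - S_0 * exp(-qT) * N(-d1)
N(-d1) = 0.37054176; N(-d2) = 0.48948394
P = 44.7800 * 0.96899096 * 0.48948394 - 45.8100 * 1.00000000 * 0.37054176 = 4.2649


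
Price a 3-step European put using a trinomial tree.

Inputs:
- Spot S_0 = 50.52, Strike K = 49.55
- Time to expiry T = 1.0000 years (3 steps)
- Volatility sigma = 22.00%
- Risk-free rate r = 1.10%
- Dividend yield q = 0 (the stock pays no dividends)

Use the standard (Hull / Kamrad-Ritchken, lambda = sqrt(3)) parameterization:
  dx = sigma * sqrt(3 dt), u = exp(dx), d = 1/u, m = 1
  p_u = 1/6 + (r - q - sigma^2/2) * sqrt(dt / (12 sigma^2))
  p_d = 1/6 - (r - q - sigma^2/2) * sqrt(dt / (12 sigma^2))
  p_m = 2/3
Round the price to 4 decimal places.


dt = T/N = 0.333333; dx = sigma*sqrt(3*dt) = 0.220000
u = exp(dx) = 1.246077; d = 1/u = 0.802519
p_u = 0.156667, p_m = 0.666667, p_d = 0.176667
Discount per step: exp(-r*dt) = 0.996340
Stock lattice S(k, j) with j the centered position index:
  k=0: S(0,+0) = 50.5200
  k=1: S(1,-1) = 40.5432; S(1,+0) = 50.5200; S(1,+1) = 62.9518
  k=2: S(2,-2) = 32.5367; S(2,-1) = 40.5432; S(2,+0) = 50.5200; S(2,+1) = 62.9518; S(2,+2) = 78.4428
  k=3: S(3,-3) = 26.1113; S(3,-2) = 32.5367; S(3,-1) = 40.5432; S(3,+0) = 50.5200; S(3,+1) = 62.9518; S(3,+2) = 78.4428; S(3,+3) = 97.7457
Terminal payoffs V(N, j) = max(K - S_T, 0):
  V(3,-3) = 23.438671; V(3,-2) = 17.013280; V(3,-1) = 9.006750; V(3,+0) = 0.000000; V(3,+1) = 0.000000; V(3,+2) = 0.000000; V(3,+3) = 0.000000
Backward induction: V(k, j) = exp(-r*dt) * [p_u * V(k+1, j+1) + p_m * V(k+1, j) + p_d * V(k+1, j-1)]
  V(2,-2) = exp(-r*dt) * [p_u*9.006750 + p_m*17.013280 + p_d*23.438671] = 16.832245
  V(2,-1) = exp(-r*dt) * [p_u*0.000000 + p_m*9.006750 + p_d*17.013280] = 8.977203
  V(2,+0) = exp(-r*dt) * [p_u*0.000000 + p_m*0.000000 + p_d*9.006750] = 1.585369
  V(2,+1) = exp(-r*dt) * [p_u*0.000000 + p_m*0.000000 + p_d*0.000000] = 0.000000
  V(2,+2) = exp(-r*dt) * [p_u*0.000000 + p_m*0.000000 + p_d*0.000000] = 0.000000
  V(1,-1) = exp(-r*dt) * [p_u*1.585369 + p_m*8.977203 + p_d*16.832245] = 9.173176
  V(1,+0) = exp(-r*dt) * [p_u*0.000000 + p_m*1.585369 + p_d*8.977203] = 2.633212
  V(1,+1) = exp(-r*dt) * [p_u*0.000000 + p_m*0.000000 + p_d*1.585369] = 0.279057
  V(0,+0) = exp(-r*dt) * [p_u*0.279057 + p_m*2.633212 + p_d*9.173176] = 3.407272

Answer: Price = V(0,0) = 3.4073


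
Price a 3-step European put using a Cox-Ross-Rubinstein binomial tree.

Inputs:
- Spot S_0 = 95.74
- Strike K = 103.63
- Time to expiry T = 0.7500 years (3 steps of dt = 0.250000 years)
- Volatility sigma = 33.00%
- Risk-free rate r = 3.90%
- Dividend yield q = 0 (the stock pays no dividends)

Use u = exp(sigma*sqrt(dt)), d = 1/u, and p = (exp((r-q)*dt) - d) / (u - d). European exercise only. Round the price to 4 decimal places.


Answer: Price = V(0,0) = 14.2493

Derivation:
dt = T/N = 0.250000
u = exp(sigma*sqrt(dt)) = 1.179393; d = 1/u = 0.847894
p = (exp((r-q)*dt) - d) / (u - d) = 0.488399
Discount per step: exp(-r*dt) = 0.990297
Stock lattice S(k, i) with i counting down-moves:
  k=0: S(0,0) = 95.7400
  k=1: S(1,0) = 112.9151; S(1,1) = 81.1773
  k=2: S(2,0) = 133.1713; S(2,1) = 95.7400; S(2,2) = 68.8298
  k=3: S(3,0) = 157.0613; S(3,1) = 112.9151; S(3,2) = 81.1773; S(3,3) = 58.3603
Terminal payoffs V(N, i) = max(K - S_T, 0):
  V(3,0) = 0.000000; V(3,1) = 0.000000; V(3,2) = 22.452657; V(3,3) = 45.269681
Backward induction: V(k, i) = exp(-r*dt) * [p * V(k+1, i) + (1-p) * V(k+1, i+1)].
  V(2,0) = exp(-r*dt) * [p*0.000000 + (1-p)*0.000000] = 0.000000
  V(2,1) = exp(-r*dt) * [p*0.000000 + (1-p)*22.452657] = 11.375350
  V(2,2) = exp(-r*dt) * [p*22.452657 + (1-p)*45.269681] = 33.794759
  V(1,0) = exp(-r*dt) * [p*0.000000 + (1-p)*11.375350] = 5.763174
  V(1,1) = exp(-r*dt) * [p*11.375350 + (1-p)*33.794759] = 22.623484
  V(0,0) = exp(-r*dt) * [p*5.763174 + (1-p)*22.623484] = 14.249315


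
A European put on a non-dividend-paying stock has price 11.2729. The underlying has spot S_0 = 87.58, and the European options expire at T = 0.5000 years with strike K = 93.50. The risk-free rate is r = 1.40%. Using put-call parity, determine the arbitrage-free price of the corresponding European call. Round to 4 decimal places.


Answer: Call price = 6.0051

Derivation:
Put-call parity: C - P = S_0 * exp(-qT) - K * exp(-rT).
S_0 * exp(-qT) = 87.5800 * 1.00000000 = 87.58000000
K * exp(-rT) = 93.5000 * 0.99302444 = 92.84778541
C = P + S*exp(-qT) - K*exp(-rT)
C = 11.2729 + 87.58000000 - 92.84778541 = 6.0051


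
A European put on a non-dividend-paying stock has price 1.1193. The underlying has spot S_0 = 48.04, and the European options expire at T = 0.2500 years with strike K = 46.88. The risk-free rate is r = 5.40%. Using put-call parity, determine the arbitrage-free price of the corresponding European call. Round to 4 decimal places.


Put-call parity: C - P = S_0 * exp(-qT) - K * exp(-rT).
S_0 * exp(-qT) = 48.0400 * 1.00000000 = 48.04000000
K * exp(-rT) = 46.8800 * 0.98659072 = 46.25137278
C = P + S*exp(-qT) - K*exp(-rT)
C = 1.1193 + 48.04000000 - 46.25137278 = 2.9079

Answer: Call price = 2.9079


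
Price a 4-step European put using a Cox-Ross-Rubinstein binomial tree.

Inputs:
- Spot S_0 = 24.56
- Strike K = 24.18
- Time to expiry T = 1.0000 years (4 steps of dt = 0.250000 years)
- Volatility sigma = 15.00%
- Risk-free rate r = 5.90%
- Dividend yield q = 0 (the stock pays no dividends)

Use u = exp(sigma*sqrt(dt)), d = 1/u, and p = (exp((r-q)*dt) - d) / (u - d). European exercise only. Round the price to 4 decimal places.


Answer: Price = V(0,0) = 0.6673

Derivation:
dt = T/N = 0.250000
u = exp(sigma*sqrt(dt)) = 1.077884; d = 1/u = 0.927743
p = (exp((r-q)*dt) - d) / (u - d) = 0.580228
Discount per step: exp(-r*dt) = 0.985358
Stock lattice S(k, i) with i counting down-moves:
  k=0: S(0,0) = 24.5600
  k=1: S(1,0) = 26.4728; S(1,1) = 22.7854
  k=2: S(2,0) = 28.5346; S(2,1) = 24.5600; S(2,2) = 21.1390
  k=3: S(3,0) = 30.7570; S(3,1) = 26.4728; S(3,2) = 22.7854; S(3,3) = 19.6116
  k=4: S(4,0) = 33.1525; S(4,1) = 28.5346; S(4,2) = 24.5600; S(4,3) = 21.1390; S(4,4) = 18.1945
Terminal payoffs V(N, i) = max(K - S_T, 0):
  V(4,0) = 0.000000; V(4,1) = 0.000000; V(4,2) = 0.000000; V(4,3) = 3.041012; V(4,4) = 5.985505
Backward induction: V(k, i) = exp(-r*dt) * [p * V(k+1, i) + (1-p) * V(k+1, i+1)].
  V(3,0) = exp(-r*dt) * [p*0.000000 + (1-p)*0.000000] = 0.000000
  V(3,1) = exp(-r*dt) * [p*0.000000 + (1-p)*0.000000] = 0.000000
  V(3,2) = exp(-r*dt) * [p*0.000000 + (1-p)*3.041012] = 1.257841
  V(3,3) = exp(-r*dt) * [p*3.041012 + (1-p)*5.985505] = 4.214404
  V(2,0) = exp(-r*dt) * [p*0.000000 + (1-p)*0.000000] = 0.000000
  V(2,1) = exp(-r*dt) * [p*0.000000 + (1-p)*1.257841] = 0.520275
  V(2,2) = exp(-r*dt) * [p*1.257841 + (1-p)*4.214404] = 2.462334
  V(1,0) = exp(-r*dt) * [p*0.000000 + (1-p)*0.520275] = 0.215199
  V(1,1) = exp(-r*dt) * [p*0.520275 + (1-p)*2.462334] = 1.315943
  V(0,0) = exp(-r*dt) * [p*0.215199 + (1-p)*1.315943] = 0.667344


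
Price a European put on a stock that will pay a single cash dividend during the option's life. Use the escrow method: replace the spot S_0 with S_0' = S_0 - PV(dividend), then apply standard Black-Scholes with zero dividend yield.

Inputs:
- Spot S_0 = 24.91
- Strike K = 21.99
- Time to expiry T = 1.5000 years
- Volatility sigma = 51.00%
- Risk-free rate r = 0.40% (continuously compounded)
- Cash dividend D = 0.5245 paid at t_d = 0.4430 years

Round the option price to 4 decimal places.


PV(D) = D * exp(-r * t_d) = 0.5245 * 0.99822957 = 0.52357141
S_0' = S_0 - PV(D) = 24.9100 - 0.52357141 = 24.38642859
d1 = (ln(S_0'/K) + (r + sigma^2/2)*T) / (sigma*sqrt(T)) = 0.48751885
d2 = d1 - sigma*sqrt(T) = -0.13710103
exp(-rT) = 0.99401796
N(-d1) = 0.31294534; N(-d2) = 0.55452453
P = K * exp(-rT) * N(-d2) - S_0' * N(-d1) = 21.9900 * 0.99401796 * 0.55452453 - 24.38642859 * 0.31294534 = 4.4894

Answer: Price = 4.4894


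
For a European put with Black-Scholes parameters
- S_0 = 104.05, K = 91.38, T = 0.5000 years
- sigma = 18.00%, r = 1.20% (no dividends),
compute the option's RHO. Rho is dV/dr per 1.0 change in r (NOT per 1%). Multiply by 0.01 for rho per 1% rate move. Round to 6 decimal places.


d1 = 1.1309380747; d2 = 1.0036588540
phi(d1) = 0.2104622456; exp(-qT) = 1.0000000000; exp(-rT) = 0.9940179641
N(-d2) = 0.1577715380
Rho = -K*T*exp(-rT)*N(-d2) = -91.3800 * 0.5000 * 0.9940179641 * 0.1577715380 = -7.165460

Answer: Rho = -7.165460


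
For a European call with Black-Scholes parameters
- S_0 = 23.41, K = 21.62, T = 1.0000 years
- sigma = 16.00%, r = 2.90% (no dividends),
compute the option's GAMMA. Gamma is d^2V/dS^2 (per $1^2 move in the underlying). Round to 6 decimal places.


d1 = 0.7584029331; d2 = 0.5984029331
phi(d1) = 0.2992350070; exp(-qT) = 1.0000000000; exp(-rT) = 0.9714164645
Gamma = exp(-qT) * phi(d1) / (S * sigma * sqrt(T)) = 1.0000000000 * 0.2992350070 / (23.4100 * 0.1600 * 1.0000000000) = 0.079890

Answer: Gamma = 0.079890


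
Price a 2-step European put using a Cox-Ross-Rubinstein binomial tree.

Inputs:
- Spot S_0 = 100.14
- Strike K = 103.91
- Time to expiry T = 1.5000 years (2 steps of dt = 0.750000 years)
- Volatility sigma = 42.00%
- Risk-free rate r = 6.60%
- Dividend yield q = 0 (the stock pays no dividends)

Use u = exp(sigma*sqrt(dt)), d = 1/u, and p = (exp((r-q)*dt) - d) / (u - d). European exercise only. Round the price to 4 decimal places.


dt = T/N = 0.750000
u = exp(sigma*sqrt(dt)) = 1.438687; d = 1/u = 0.695078
p = (exp((r-q)*dt) - d) / (u - d) = 0.478299
Discount per step: exp(-r*dt) = 0.951705
Stock lattice S(k, i) with i counting down-moves:
  k=0: S(0,0) = 100.1400
  k=1: S(1,0) = 144.0701; S(1,1) = 69.6051
  k=2: S(2,0) = 207.2717; S(2,1) = 100.1400; S(2,2) = 48.3810
Terminal payoffs V(N, i) = max(K - S_T, 0):
  V(2,0) = 0.000000; V(2,1) = 3.770000; V(2,2) = 55.528966
Backward induction: V(k, i) = exp(-r*dt) * [p * V(k+1, i) + (1-p) * V(k+1, i+1)].
  V(1,0) = exp(-r*dt) * [p*0.000000 + (1-p)*3.770000] = 1.871825
  V(1,1) = exp(-r*dt) * [p*3.770000 + (1-p)*55.528966] = 29.286534
  V(0,0) = exp(-r*dt) * [p*1.871825 + (1-p)*29.286534] = 15.392977

Answer: Price = V(0,0) = 15.3930


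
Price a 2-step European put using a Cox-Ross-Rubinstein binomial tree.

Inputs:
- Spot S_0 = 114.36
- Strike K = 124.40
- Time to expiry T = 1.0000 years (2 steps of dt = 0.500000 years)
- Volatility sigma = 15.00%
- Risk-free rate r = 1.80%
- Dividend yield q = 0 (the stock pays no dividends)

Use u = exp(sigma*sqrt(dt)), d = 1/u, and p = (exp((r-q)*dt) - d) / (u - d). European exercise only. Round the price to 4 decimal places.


dt = T/N = 0.500000
u = exp(sigma*sqrt(dt)) = 1.111895; d = 1/u = 0.899365
p = (exp((r-q)*dt) - d) / (u - d) = 0.516046
Discount per step: exp(-r*dt) = 0.991040
Stock lattice S(k, i) with i counting down-moves:
  k=0: S(0,0) = 114.3600
  k=1: S(1,0) = 127.1563; S(1,1) = 102.8514
  k=2: S(2,0) = 141.3845; S(2,1) = 114.3600; S(2,2) = 92.5010
Terminal payoffs V(N, i) = max(K - S_T, 0):
  V(2,0) = 0.000000; V(2,1) = 10.040000; V(2,2) = 31.899011
Backward induction: V(k, i) = exp(-r*dt) * [p * V(k+1, i) + (1-p) * V(k+1, i+1)].
  V(1,0) = exp(-r*dt) * [p*0.000000 + (1-p)*10.040000] = 4.815360
  V(1,1) = exp(-r*dt) * [p*10.040000 + (1-p)*31.899011] = 20.434011
  V(0,0) = exp(-r*dt) * [p*4.815360 + (1-p)*20.434011] = 12.263195

Answer: Price = V(0,0) = 12.2632


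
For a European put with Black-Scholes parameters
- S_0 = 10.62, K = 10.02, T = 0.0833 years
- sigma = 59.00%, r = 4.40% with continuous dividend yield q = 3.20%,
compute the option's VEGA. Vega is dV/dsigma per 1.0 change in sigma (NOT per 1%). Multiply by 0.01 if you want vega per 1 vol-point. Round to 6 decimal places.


Answer: Vega = 1.110642

Derivation:
d1 = 0.4325348928; d2 = 0.2622506305
phi(d1) = 0.3633161998; exp(-qT) = 0.9973379496; exp(-rT) = 0.9963415086
Vega = S * exp(-qT) * phi(d1) * sqrt(T) = 10.6200 * 0.9973379496 * 0.3633161998 * 0.2886173938 = 1.110642


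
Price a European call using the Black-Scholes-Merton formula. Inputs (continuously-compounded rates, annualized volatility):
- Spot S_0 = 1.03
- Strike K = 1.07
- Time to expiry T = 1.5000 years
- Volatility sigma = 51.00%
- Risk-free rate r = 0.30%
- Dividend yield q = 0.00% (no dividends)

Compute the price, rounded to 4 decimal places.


d1 = (ln(S/K) + (r - q + 0.5*sigma^2) * T) / (sigma * sqrt(T)) = 0.25851747
d2 = d1 - sigma * sqrt(T) = -0.36610241
exp(-rT) = 0.99551011; exp(-qT) = 1.00000000
C = S_0 * exp(-qT) * N(d1) - K * exp(-rT) * N(d2)
N(d1) = 0.60199622; N(d2) = 0.35714433
C = 1.0300 * 1.00000000 * 0.60199622 - 1.0700 * 0.99551011 * 0.35714433 = 0.2396

Answer: Price = 0.2396


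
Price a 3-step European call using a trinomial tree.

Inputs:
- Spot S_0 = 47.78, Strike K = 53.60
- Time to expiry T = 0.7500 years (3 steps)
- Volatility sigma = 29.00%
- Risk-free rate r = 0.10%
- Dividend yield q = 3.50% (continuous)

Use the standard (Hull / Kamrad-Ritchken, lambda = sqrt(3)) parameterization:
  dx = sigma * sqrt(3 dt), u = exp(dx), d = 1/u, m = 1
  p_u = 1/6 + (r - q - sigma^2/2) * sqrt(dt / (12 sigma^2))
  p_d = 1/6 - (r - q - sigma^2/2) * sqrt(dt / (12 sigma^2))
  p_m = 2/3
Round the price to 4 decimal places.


dt = T/N = 0.250000; dx = sigma*sqrt(3*dt) = 0.251147
u = exp(dx) = 1.285500; d = 1/u = 0.777908
p_u = 0.128815, p_m = 0.666667, p_d = 0.204518
Discount per step: exp(-r*dt) = 0.999750
Stock lattice S(k, j) with j the centered position index:
  k=0: S(0,+0) = 47.7800
  k=1: S(1,-1) = 37.1684; S(1,+0) = 47.7800; S(1,+1) = 61.4212
  k=2: S(2,-2) = 28.9136; S(2,-1) = 37.1684; S(2,+0) = 47.7800; S(2,+1) = 61.4212; S(2,+2) = 78.9569
  k=3: S(3,-3) = 22.4921; S(3,-2) = 28.9136; S(3,-1) = 37.1684; S(3,+0) = 47.7800; S(3,+1) = 61.4212; S(3,+2) = 78.9569; S(3,+3) = 101.4990
Terminal payoffs V(N, j) = max(S_T - K, 0):
  V(3,-3) = 0.000000; V(3,-2) = 0.000000; V(3,-1) = 0.000000; V(3,+0) = 0.000000; V(3,+1) = 7.821167; V(3,+2) = 25.356880; V(3,+3) = 47.899030
Backward induction: V(k, j) = exp(-r*dt) * [p_u * V(k+1, j+1) + p_m * V(k+1, j) + p_d * V(k+1, j-1)]
  V(2,-2) = exp(-r*dt) * [p_u*0.000000 + p_m*0.000000 + p_d*0.000000] = 0.000000
  V(2,-1) = exp(-r*dt) * [p_u*0.000000 + p_m*0.000000 + p_d*0.000000] = 0.000000
  V(2,+0) = exp(-r*dt) * [p_u*7.821167 + p_m*0.000000 + p_d*0.000000] = 1.007235
  V(2,+1) = exp(-r*dt) * [p_u*25.356880 + p_m*7.821167 + p_d*0.000000] = 8.478347
  V(2,+2) = exp(-r*dt) * [p_u*47.899030 + p_m*25.356880 + p_d*7.821167] = 24.668120
  V(1,-1) = exp(-r*dt) * [p_u*1.007235 + p_m*0.000000 + p_d*0.000000] = 0.129715
  V(1,+0) = exp(-r*dt) * [p_u*8.478347 + p_m*1.007235 + p_d*0.000000] = 1.763191
  V(1,+1) = exp(-r*dt) * [p_u*24.668120 + p_m*8.478347 + p_d*1.007235] = 9.033604
  V(0,+0) = exp(-r*dt) * [p_u*9.033604 + p_m*1.763191 + p_d*0.129715] = 2.365065

Answer: Price = V(0,0) = 2.3651


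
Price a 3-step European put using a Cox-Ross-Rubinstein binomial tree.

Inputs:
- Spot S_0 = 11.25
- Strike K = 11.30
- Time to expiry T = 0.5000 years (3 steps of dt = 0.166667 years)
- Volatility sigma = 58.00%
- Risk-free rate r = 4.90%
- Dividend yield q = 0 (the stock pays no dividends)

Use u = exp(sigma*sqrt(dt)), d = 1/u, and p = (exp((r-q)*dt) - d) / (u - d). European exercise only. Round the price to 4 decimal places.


dt = T/N = 0.166667
u = exp(sigma*sqrt(dt)) = 1.267167; d = 1/u = 0.789162
p = (exp((r-q)*dt) - d) / (u - d) = 0.458234
Discount per step: exp(-r*dt) = 0.991867
Stock lattice S(k, i) with i counting down-moves:
  k=0: S(0,0) = 11.2500
  k=1: S(1,0) = 14.2556; S(1,1) = 8.8781
  k=2: S(2,0) = 18.0643; S(2,1) = 11.2500; S(2,2) = 7.0062
  k=3: S(3,0) = 22.8905; S(3,1) = 14.2556; S(3,2) = 8.8781; S(3,3) = 5.5291
Terminal payoffs V(N, i) = max(K - S_T, 0):
  V(3,0) = 0.000000; V(3,1) = 0.000000; V(3,2) = 2.421931; V(3,3) = 5.770949
Backward induction: V(k, i) = exp(-r*dt) * [p * V(k+1, i) + (1-p) * V(k+1, i+1)].
  V(2,0) = exp(-r*dt) * [p*0.000000 + (1-p)*0.000000] = 0.000000
  V(2,1) = exp(-r*dt) * [p*0.000000 + (1-p)*2.421931] = 1.301448
  V(2,2) = exp(-r*dt) * [p*2.421931 + (1-p)*5.770949] = 4.201860
  V(1,0) = exp(-r*dt) * [p*0.000000 + (1-p)*1.301448] = 0.699346
  V(1,1) = exp(-r*dt) * [p*1.301448 + (1-p)*4.201860] = 2.849427
  V(0,0) = exp(-r*dt) * [p*0.699346 + (1-p)*2.849427] = 1.849025

Answer: Price = V(0,0) = 1.8490


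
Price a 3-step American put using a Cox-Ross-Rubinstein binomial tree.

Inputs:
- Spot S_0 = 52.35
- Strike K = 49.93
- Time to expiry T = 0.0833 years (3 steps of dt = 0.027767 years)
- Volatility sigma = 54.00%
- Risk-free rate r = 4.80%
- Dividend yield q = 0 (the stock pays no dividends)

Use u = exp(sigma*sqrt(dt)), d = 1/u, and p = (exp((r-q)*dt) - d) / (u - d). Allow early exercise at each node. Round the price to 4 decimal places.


Answer: Price = V(0,0) = 2.1754

Derivation:
dt = T/N = 0.027767
u = exp(sigma*sqrt(dt)) = 1.094155; d = 1/u = 0.913948
p = (exp((r-q)*dt) - d) / (u - d) = 0.484921
Discount per step: exp(-r*dt) = 0.998668
Stock lattice S(k, i) with i counting down-moves:
  k=0: S(0,0) = 52.3500
  k=1: S(1,0) = 57.2790; S(1,1) = 47.8452
  k=2: S(2,0) = 62.6721; S(2,1) = 52.3500; S(2,2) = 43.7280
  k=3: S(3,0) = 68.5729; S(3,1) = 57.2790; S(3,2) = 47.8452; S(3,3) = 39.9651
Terminal payoffs V(N, i) = max(K - S_T, 0):
  V(3,0) = 0.000000; V(3,1) = 0.000000; V(3,2) = 2.084841; V(3,3) = 9.964925
Backward induction: V(k, i) = exp(-r*dt) * [p * V(k+1, i) + (1-p) * V(k+1, i+1)]; then take max(V_cont, immediate exercise) for American.
  V(2,0) = exp(-r*dt) * [p*0.000000 + (1-p)*0.000000] = 0.000000; exercise = 0.000000; V(2,0) = max -> 0.000000
  V(2,1) = exp(-r*dt) * [p*0.000000 + (1-p)*2.084841] = 1.072429; exercise = 0.000000; V(2,1) = max -> 1.072429
  V(2,2) = exp(-r*dt) * [p*2.084841 + (1-p)*9.964925] = 6.135528; exercise = 6.202030; V(2,2) = max -> 6.202030
  V(1,0) = exp(-r*dt) * [p*0.000000 + (1-p)*1.072429] = 0.551650; exercise = 0.000000; V(1,0) = max -> 0.551650
  V(1,1) = exp(-r*dt) * [p*1.072429 + (1-p)*6.202030] = 3.709633; exercise = 2.084841; V(1,1) = max -> 3.709633
  V(0,0) = exp(-r*dt) * [p*0.551650 + (1-p)*3.709633] = 2.175361; exercise = 0.000000; V(0,0) = max -> 2.175361


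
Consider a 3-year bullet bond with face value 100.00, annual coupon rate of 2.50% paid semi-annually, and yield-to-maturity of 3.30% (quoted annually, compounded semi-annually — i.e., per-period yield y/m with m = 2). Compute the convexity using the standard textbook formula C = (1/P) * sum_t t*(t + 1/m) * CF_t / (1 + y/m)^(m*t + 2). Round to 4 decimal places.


Answer: Convexity = 9.7459

Derivation:
Coupon per period c = face * coupon_rate / m = 1.250000
Periods per year m = 2; per-period yield y/m = 0.016500
Number of cashflows N = 6
Cashflows (t years, CF_t, discount factor 1/(1+y/m)^(m*t), PV):
  t = 0.5000: CF_t = 1.250000, DF = 0.983768, PV = 1.229710
  t = 1.0000: CF_t = 1.250000, DF = 0.967799, PV = 1.209749
  t = 1.5000: CF_t = 1.250000, DF = 0.952090, PV = 1.190112
  t = 2.0000: CF_t = 1.250000, DF = 0.936635, PV = 1.170794
  t = 2.5000: CF_t = 1.250000, DF = 0.921432, PV = 1.151789
  t = 3.0000: CF_t = 101.250000, DF = 0.906475, PV = 91.780567
Price P = sum_t PV_t = 97.732721
Convexity numerator sum_t t*(t + 1/m) * CF_t / (1+y/m)^(m*t + 2):
  t = 0.5000: term = 0.595056
  t = 1.0000: term = 1.756191
  t = 1.5000: term = 3.455368
  t = 2.0000: term = 5.665467
  t = 2.5000: term = 8.360256
  t = 3.0000: term = 932.664115
Convexity = (1/P) * sum = 952.496454 / 97.732721 = 9.745932
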